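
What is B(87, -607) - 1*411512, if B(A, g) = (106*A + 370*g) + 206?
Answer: -626674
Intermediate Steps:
B(A, g) = 206 + 106*A + 370*g
B(87, -607) - 1*411512 = (206 + 106*87 + 370*(-607)) - 1*411512 = (206 + 9222 - 224590) - 411512 = -215162 - 411512 = -626674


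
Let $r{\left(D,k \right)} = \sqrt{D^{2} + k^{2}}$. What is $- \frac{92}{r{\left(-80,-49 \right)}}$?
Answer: $- \frac{92 \sqrt{8801}}{8801} \approx -0.98067$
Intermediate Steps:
$- \frac{92}{r{\left(-80,-49 \right)}} = - \frac{92}{\sqrt{\left(-80\right)^{2} + \left(-49\right)^{2}}} = - \frac{92}{\sqrt{6400 + 2401}} = - \frac{92}{\sqrt{8801}} = - 92 \frac{\sqrt{8801}}{8801} = - \frac{92 \sqrt{8801}}{8801}$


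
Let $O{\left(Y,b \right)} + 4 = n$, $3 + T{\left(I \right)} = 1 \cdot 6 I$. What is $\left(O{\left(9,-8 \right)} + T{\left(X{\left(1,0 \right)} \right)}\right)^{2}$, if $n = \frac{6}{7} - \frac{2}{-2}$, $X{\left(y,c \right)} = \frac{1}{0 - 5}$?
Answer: $\frac{49284}{1225} \approx 40.232$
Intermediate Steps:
$X{\left(y,c \right)} = - \frac{1}{5}$ ($X{\left(y,c \right)} = \frac{1}{-5} = - \frac{1}{5}$)
$T{\left(I \right)} = -3 + 6 I$ ($T{\left(I \right)} = -3 + 1 \cdot 6 I = -3 + 6 I$)
$n = \frac{13}{7}$ ($n = 6 \cdot \frac{1}{7} - -1 = \frac{6}{7} + 1 = \frac{13}{7} \approx 1.8571$)
$O{\left(Y,b \right)} = - \frac{15}{7}$ ($O{\left(Y,b \right)} = -4 + \frac{13}{7} = - \frac{15}{7}$)
$\left(O{\left(9,-8 \right)} + T{\left(X{\left(1,0 \right)} \right)}\right)^{2} = \left(- \frac{15}{7} + \left(-3 + 6 \left(- \frac{1}{5}\right)\right)\right)^{2} = \left(- \frac{15}{7} - \frac{21}{5}\right)^{2} = \left(- \frac{222}{35}\right)^{2} = \frac{49284}{1225}$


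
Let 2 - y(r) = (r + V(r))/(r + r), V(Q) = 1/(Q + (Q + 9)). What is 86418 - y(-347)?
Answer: 20540769968/237695 ≈ 86417.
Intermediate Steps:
V(Q) = 1/(9 + 2*Q) (V(Q) = 1/(Q + (9 + Q)) = 1/(9 + 2*Q))
y(r) = 2 - (r + 1/(9 + 2*r))/(2*r) (y(r) = 2 - (r + 1/(9 + 2*r))/(r + r) = 2 - (r + 1/(9 + 2*r))/(2*r))
86418 - y(-347) = 86418 - (-1 + 3*(-347)*(9 + 2*(-347)))/(2*(-347)*(9 + 2*(-347))) = 86418 - (-1)*(-1 + 3*(-347)*(9 - 694))/(2*347*(9 - 694)) = 86418 - (-1)*(-1 + 3*(-347)*(-685))/(2*347*(-685)) = 86418 - (-1)*(-1)*(-1 + 713085)/(2*347*685) = 86418 - (-1)*(-1)*713084/(2*347*685) = 86418 - 1*356542/237695 = 86418 - 356542/237695 = 20540769968/237695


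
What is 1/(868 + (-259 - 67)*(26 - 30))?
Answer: 1/2172 ≈ 0.00046040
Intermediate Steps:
1/(868 + (-259 - 67)*(26 - 30)) = 1/(868 - 326*(-4)) = 1/(868 + 1304) = 1/2172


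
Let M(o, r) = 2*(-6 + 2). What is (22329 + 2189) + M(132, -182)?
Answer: 24510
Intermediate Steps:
M(o, r) = -8 (M(o, r) = 2*(-4) = -8)
(22329 + 2189) + M(132, -182) = (22329 + 2189) - 8 = 24518 - 8 = 24510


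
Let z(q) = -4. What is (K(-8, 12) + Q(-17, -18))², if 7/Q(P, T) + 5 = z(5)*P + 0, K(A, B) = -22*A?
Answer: 2512225/81 ≈ 31015.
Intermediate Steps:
Q(P, T) = 7/(-5 - 4*P) (Q(P, T) = 7/(-5 + (-4*P + 0)) = 7/(-5 - 4*P))
(K(-8, 12) + Q(-17, -18))² = (-22*(-8) + 7/(-5 - 4*(-17)))² = (176 + 7/(-5 + 68))² = (176 + 7/63)² = (176 + 7*(1/63))² = (176 + ⅑)² = (1585/9)² = 2512225/81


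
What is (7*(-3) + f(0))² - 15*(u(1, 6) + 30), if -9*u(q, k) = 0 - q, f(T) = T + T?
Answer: -32/3 ≈ -10.667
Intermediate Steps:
f(T) = 2*T
u(q, k) = q/9 (u(q, k) = -(0 - q)/9 = -(-1)*q/9 = q/9)
(7*(-3) + f(0))² - 15*(u(1, 6) + 30) = (7*(-3) + 2*0)² - 15*((⅑)*1 + 30) = (-21 + 0)² - 15*(⅑ + 30) = (-21)² - 15*271/9 = 441 - 1355/3 = -32/3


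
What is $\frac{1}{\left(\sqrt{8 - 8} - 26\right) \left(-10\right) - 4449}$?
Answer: $- \frac{1}{4189} \approx -0.00023872$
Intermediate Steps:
$\frac{1}{\left(\sqrt{8 - 8} - 26\right) \left(-10\right) - 4449} = \frac{1}{\left(\sqrt{0} - 26\right) \left(-10\right) - 4449} = \frac{1}{\left(0 - 26\right) \left(-10\right) - 4449} = \frac{1}{\left(-26\right) \left(-10\right) - 4449} = \frac{1}{260 - 4449} = \frac{1}{-4189} = - \frac{1}{4189}$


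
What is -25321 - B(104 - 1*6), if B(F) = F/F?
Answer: -25322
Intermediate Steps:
B(F) = 1
-25321 - B(104 - 1*6) = -25321 - 1*1 = -25321 - 1 = -25322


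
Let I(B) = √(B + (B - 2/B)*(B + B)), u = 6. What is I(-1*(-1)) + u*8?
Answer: 48 + I ≈ 48.0 + 1.0*I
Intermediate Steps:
I(B) = √(B + 2*B*(B - 2/B)) (I(B) = √(B + (B - 2/B)*(2*B)) = √(B + 2*B*(B - 2/B)))
I(-1*(-1)) + u*8 = √(-4 - 1*(-1) + 2*(-1*(-1))²) + 6*8 = √(-4 + 1 + 2*1²) + 48 = √(-4 + 1 + 2*1) + 48 = √(-4 + 1 + 2) + 48 = √(-1) + 48 = I + 48 = 48 + I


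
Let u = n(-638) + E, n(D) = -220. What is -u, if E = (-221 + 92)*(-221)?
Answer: -28289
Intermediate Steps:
E = 28509 (E = -129*(-221) = 28509)
u = 28289 (u = -220 + 28509 = 28289)
-u = -1*28289 = -28289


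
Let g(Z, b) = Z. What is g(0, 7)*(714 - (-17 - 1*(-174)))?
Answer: 0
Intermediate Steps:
g(0, 7)*(714 - (-17 - 1*(-174))) = 0*(714 - (-17 - 1*(-174))) = 0*(714 - (-17 + 174)) = 0*(714 - 1*157) = 0*(714 - 157) = 0*557 = 0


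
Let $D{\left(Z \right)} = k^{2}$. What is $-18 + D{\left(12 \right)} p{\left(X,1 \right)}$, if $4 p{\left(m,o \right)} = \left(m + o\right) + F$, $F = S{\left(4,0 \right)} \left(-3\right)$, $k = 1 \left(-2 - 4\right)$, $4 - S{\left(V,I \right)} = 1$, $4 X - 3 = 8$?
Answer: $- \frac{261}{4} \approx -65.25$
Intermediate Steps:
$X = \frac{11}{4}$ ($X = \frac{3}{4} + \frac{1}{4} \cdot 8 = \frac{3}{4} + 2 = \frac{11}{4} \approx 2.75$)
$S{\left(V,I \right)} = 3$ ($S{\left(V,I \right)} = 4 - 1 = 3$)
$k = -6$ ($k = 1 \left(-6\right) = -6$)
$D{\left(Z \right)} = 36$ ($D{\left(Z \right)} = \left(-6\right)^{2} = 36$)
$F = -9$ ($F = 3 \left(-3\right) = -9$)
$p{\left(m,o \right)} = - \frac{9}{4} + \frac{m}{4} + \frac{o}{4}$ ($p{\left(m,o \right)} = \frac{\left(m + o\right) - 9}{4} = \frac{-9 + m + o}{4} = - \frac{9}{4} + \frac{m}{4} + \frac{o}{4}$)
$-18 + D{\left(12 \right)} p{\left(X,1 \right)} = -18 + 36 \left(- \frac{9}{4} + \frac{1}{4} \cdot \frac{11}{4} + \frac{1}{4} \cdot 1\right) = -18 + 36 \left(- \frac{9}{4} + \frac{11}{16} + \frac{1}{4}\right) = -18 + 36 \left(- \frac{21}{16}\right) = -18 - \frac{189}{4} = - \frac{261}{4}$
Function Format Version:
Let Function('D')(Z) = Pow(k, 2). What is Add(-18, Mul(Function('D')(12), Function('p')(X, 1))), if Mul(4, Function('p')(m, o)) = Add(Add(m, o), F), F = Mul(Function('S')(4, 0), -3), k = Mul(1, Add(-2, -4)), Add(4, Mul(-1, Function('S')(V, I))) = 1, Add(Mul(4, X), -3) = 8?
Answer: Rational(-261, 4) ≈ -65.250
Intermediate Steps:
X = Rational(11, 4) (X = Add(Rational(3, 4), Mul(Rational(1, 4), 8)) = Add(Rational(3, 4), 2) = Rational(11, 4) ≈ 2.7500)
Function('S')(V, I) = 3 (Function('S')(V, I) = Add(4, Mul(-1, 1)) = Add(4, -1) = 3)
k = -6 (k = Mul(1, -6) = -6)
Function('D')(Z) = 36 (Function('D')(Z) = Pow(-6, 2) = 36)
F = -9 (F = Mul(3, -3) = -9)
Function('p')(m, o) = Add(Rational(-9, 4), Mul(Rational(1, 4), m), Mul(Rational(1, 4), o)) (Function('p')(m, o) = Mul(Rational(1, 4), Add(Add(m, o), -9)) = Mul(Rational(1, 4), Add(-9, m, o)) = Add(Rational(-9, 4), Mul(Rational(1, 4), m), Mul(Rational(1, 4), o)))
Add(-18, Mul(Function('D')(12), Function('p')(X, 1))) = Add(-18, Mul(36, Add(Rational(-9, 4), Mul(Rational(1, 4), Rational(11, 4)), Mul(Rational(1, 4), 1)))) = Add(-18, Mul(36, Add(Rational(-9, 4), Rational(11, 16), Rational(1, 4)))) = Add(-18, Mul(36, Rational(-21, 16))) = Add(-18, Rational(-189, 4)) = Rational(-261, 4)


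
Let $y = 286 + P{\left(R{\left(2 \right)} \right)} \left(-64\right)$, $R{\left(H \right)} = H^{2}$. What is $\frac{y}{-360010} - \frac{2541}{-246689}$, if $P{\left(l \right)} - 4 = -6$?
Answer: $\frac{406328082}{44405253445} \approx 0.0091504$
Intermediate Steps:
$P{\left(l \right)} = -2$ ($P{\left(l \right)} = 4 - 6 = -2$)
$y = 414$ ($y = 286 - -128 = 286 + 128 = 414$)
$\frac{y}{-360010} - \frac{2541}{-246689} = \frac{414}{-360010} - \frac{2541}{-246689} = 414 \left(- \frac{1}{360010}\right) - - \frac{2541}{246689} = - \frac{207}{180005} + \frac{2541}{246689} = \frac{406328082}{44405253445}$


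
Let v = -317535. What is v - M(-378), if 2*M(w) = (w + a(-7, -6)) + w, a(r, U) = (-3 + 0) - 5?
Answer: -317153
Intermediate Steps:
a(r, U) = -8 (a(r, U) = -3 - 5 = -8)
M(w) = -4 + w (M(w) = ((w - 8) + w)/2 = ((-8 + w) + w)/2 = (-8 + 2*w)/2 = -4 + w)
v - M(-378) = -317535 - (-4 - 378) = -317535 - 1*(-382) = -317535 + 382 = -317153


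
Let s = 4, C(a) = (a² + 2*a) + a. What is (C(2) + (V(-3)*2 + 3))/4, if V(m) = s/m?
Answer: 31/12 ≈ 2.5833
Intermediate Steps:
C(a) = a² + 3*a
V(m) = 4/m
(C(2) + (V(-3)*2 + 3))/4 = (2*(3 + 2) + ((4/(-3))*2 + 3))/4 = (2*5 + ((4*(-⅓))*2 + 3))*(¼) = (10 + (-4/3*2 + 3))*(¼) = (10 + (-8/3 + 3))*(¼) = (10 + ⅓)*(¼) = (31/3)*(¼) = 31/12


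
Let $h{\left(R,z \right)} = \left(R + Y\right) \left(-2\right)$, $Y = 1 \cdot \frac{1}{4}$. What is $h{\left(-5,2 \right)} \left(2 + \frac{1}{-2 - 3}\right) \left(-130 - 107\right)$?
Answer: $- \frac{40527}{10} \approx -4052.7$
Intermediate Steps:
$Y = \frac{1}{4}$ ($Y = 1 \cdot \frac{1}{4} = \frac{1}{4} \approx 0.25$)
$h{\left(R,z \right)} = - \frac{1}{2} - 2 R$ ($h{\left(R,z \right)} = \left(R + \frac{1}{4}\right) \left(-2\right) = \left(\frac{1}{4} + R\right) \left(-2\right) = - \frac{1}{2} - 2 R$)
$h{\left(-5,2 \right)} \left(2 + \frac{1}{-2 - 3}\right) \left(-130 - 107\right) = \left(- \frac{1}{2} - -10\right) \left(2 + \frac{1}{-2 - 3}\right) \left(-130 - 107\right) = \left(- \frac{1}{2} + 10\right) \left(2 + \frac{1}{-5}\right) \left(-237\right) = \frac{19 \left(2 - \frac{1}{5}\right)}{2} \left(-237\right) = \frac{19}{2} \cdot \frac{9}{5} \left(-237\right) = \frac{171}{10} \left(-237\right) = - \frac{40527}{10}$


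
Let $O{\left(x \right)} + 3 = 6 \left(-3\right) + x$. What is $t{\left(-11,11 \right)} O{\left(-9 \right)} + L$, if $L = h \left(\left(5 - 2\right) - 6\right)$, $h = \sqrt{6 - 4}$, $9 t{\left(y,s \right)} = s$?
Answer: $- \frac{110}{3} - 3 \sqrt{2} \approx -40.909$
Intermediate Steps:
$t{\left(y,s \right)} = \frac{s}{9}$
$O{\left(x \right)} = -21 + x$ ($O{\left(x \right)} = -3 + \left(6 \left(-3\right) + x\right) = -3 + \left(-18 + x\right) = -21 + x$)
$h = \sqrt{2} \approx 1.4142$
$L = - 3 \sqrt{2}$ ($L = \sqrt{2} \left(\left(5 - 2\right) - 6\right) = \sqrt{2} \left(3 - 6\right) = \sqrt{2} \left(-3\right) = - 3 \sqrt{2} \approx -4.2426$)
$t{\left(-11,11 \right)} O{\left(-9 \right)} + L = \frac{1}{9} \cdot 11 \left(-21 - 9\right) - 3 \sqrt{2} = \frac{11}{9} \left(-30\right) - 3 \sqrt{2} = - \frac{110}{3} - 3 \sqrt{2}$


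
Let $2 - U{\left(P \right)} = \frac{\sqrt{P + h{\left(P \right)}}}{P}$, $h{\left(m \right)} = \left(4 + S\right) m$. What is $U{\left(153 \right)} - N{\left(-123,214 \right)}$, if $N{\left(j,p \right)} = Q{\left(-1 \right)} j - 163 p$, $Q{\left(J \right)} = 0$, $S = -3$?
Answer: $34884 - \frac{\sqrt{34}}{51} \approx 34884.0$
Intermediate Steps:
$h{\left(m \right)} = m$ ($h{\left(m \right)} = \left(4 - 3\right) m = 1 m = m$)
$U{\left(P \right)} = 2 - \frac{\sqrt{2}}{\sqrt{P}}$ ($U{\left(P \right)} = 2 - \frac{\sqrt{P + P}}{P} = 2 - \frac{\sqrt{2 P}}{P} = 2 - \frac{\sqrt{2} \sqrt{P}}{P} = 2 - \frac{\sqrt{2}}{\sqrt{P}}$)
$N{\left(j,p \right)} = - 163 p$ ($N{\left(j,p \right)} = 0 j - 163 p = 0 - 163 p = - 163 p$)
$U{\left(153 \right)} - N{\left(-123,214 \right)} = \left(2 - \frac{\sqrt{2}}{3 \sqrt{17}}\right) - \left(-163\right) 214 = \left(2 - \sqrt{2} \frac{\sqrt{17}}{51}\right) - -34882 = \left(2 - \frac{\sqrt{34}}{51}\right) + 34882 = 34884 - \frac{\sqrt{34}}{51}$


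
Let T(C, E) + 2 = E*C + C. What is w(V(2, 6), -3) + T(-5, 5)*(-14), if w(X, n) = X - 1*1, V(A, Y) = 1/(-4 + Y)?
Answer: 895/2 ≈ 447.50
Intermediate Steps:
w(X, n) = -1 + X (w(X, n) = X - 1 = -1 + X)
T(C, E) = -2 + C + C*E (T(C, E) = -2 + (E*C + C) = -2 + (C*E + C) = -2 + (C + C*E) = -2 + C + C*E)
w(V(2, 6), -3) + T(-5, 5)*(-14) = (-1 + 1/(-4 + 6)) + (-2 - 5 - 5*5)*(-14) = (-1 + 1/2) + (-2 - 5 - 25)*(-14) = (-1 + ½) - 32*(-14) = -½ + 448 = 895/2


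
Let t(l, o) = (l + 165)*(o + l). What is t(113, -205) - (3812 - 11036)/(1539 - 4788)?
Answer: -27701216/1083 ≈ -25578.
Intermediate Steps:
t(l, o) = (165 + l)*(l + o)
t(113, -205) - (3812 - 11036)/(1539 - 4788) = (113² + 165*113 + 165*(-205) + 113*(-205)) - (3812 - 11036)/(1539 - 4788) = (12769 + 18645 - 33825 - 23165) - (-7224)/(-3249) = -25576 - (-7224)*(-1)/3249 = -25576 - 1*2408/1083 = -25576 - 2408/1083 = -27701216/1083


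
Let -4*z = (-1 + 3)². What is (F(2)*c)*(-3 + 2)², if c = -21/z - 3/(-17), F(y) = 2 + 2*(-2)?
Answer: -720/17 ≈ -42.353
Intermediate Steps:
F(y) = -2 (F(y) = 2 - 4 = -2)
z = -1 (z = -(-1 + 3)²/4 = -¼*2² = -¼*4 = -1)
c = 360/17 (c = -21/(-1) - 3/(-17) = -21*(-1) - 3*(-1/17) = 21 + 3/17 = 360/17 ≈ 21.176)
(F(2)*c)*(-3 + 2)² = (-2*360/17)*(-3 + 2)² = -720/17*(-1)² = -720/17*1 = -720/17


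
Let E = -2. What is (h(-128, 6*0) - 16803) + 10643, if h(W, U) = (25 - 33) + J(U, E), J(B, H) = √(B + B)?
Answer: -6168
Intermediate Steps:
J(B, H) = √2*√B (J(B, H) = √(2*B) = √2*√B)
h(W, U) = -8 + √2*√U (h(W, U) = (25 - 33) + √2*√U = -8 + √2*√U)
(h(-128, 6*0) - 16803) + 10643 = ((-8 + √2*√(6*0)) - 16803) + 10643 = ((-8 + √2*√0) - 16803) + 10643 = ((-8 + √2*0) - 16803) + 10643 = ((-8 + 0) - 16803) + 10643 = (-8 - 16803) + 10643 = -16811 + 10643 = -6168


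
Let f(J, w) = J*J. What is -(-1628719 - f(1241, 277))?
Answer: 3168800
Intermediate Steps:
f(J, w) = J**2
-(-1628719 - f(1241, 277)) = -(-1628719 - 1*1241**2) = -(-1628719 - 1*1540081) = -(-1628719 - 1540081) = -1*(-3168800) = 3168800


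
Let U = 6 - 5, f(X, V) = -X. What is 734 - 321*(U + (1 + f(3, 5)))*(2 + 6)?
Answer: 3302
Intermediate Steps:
U = 1
734 - 321*(U + (1 + f(3, 5)))*(2 + 6) = 734 - 321*(1 + (1 - 1*3))*(2 + 6) = 734 - 321*(1 + (1 - 3))*8 = 734 - 321*(1 - 2)*8 = 734 - (-321)*8 = 734 - 321*(-8) = 734 + 2568 = 3302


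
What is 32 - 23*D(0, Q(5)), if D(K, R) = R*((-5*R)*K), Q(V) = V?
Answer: 32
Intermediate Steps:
D(K, R) = -5*K*R² (D(K, R) = R*(-5*K*R) = -5*K*R²)
32 - 23*D(0, Q(5)) = 32 - (-115)*0*5² = 32 - (-115)*0*25 = 32 - 23*0 = 32 + 0 = 32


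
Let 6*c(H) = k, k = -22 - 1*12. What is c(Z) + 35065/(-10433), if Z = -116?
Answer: -282556/31299 ≈ -9.0276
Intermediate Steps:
k = -34 (k = -22 - 12 = -34)
c(H) = -17/3 (c(H) = (⅙)*(-34) = -17/3)
c(Z) + 35065/(-10433) = -17/3 + 35065/(-10433) = -17/3 + 35065*(-1/10433) = -17/3 - 35065/10433 = -282556/31299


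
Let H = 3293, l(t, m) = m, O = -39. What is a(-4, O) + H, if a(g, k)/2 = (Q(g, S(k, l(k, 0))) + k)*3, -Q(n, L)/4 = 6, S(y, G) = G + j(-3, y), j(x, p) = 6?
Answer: 2915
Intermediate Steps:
S(y, G) = 6 + G (S(y, G) = G + 6 = 6 + G)
Q(n, L) = -24 (Q(n, L) = -4*6 = -24)
a(g, k) = -144 + 6*k (a(g, k) = 2*((-24 + k)*3) = 2*(-72 + 3*k) = -144 + 6*k)
a(-4, O) + H = (-144 + 6*(-39)) + 3293 = (-144 - 234) + 3293 = -378 + 3293 = 2915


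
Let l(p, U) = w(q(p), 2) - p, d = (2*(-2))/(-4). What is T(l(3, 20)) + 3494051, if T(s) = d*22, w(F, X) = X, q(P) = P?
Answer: 3494073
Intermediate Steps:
d = 1 (d = -4*(-¼) = 1)
l(p, U) = 2 - p
T(s) = 22 (T(s) = 1*22 = 22)
T(l(3, 20)) + 3494051 = 22 + 3494051 = 3494073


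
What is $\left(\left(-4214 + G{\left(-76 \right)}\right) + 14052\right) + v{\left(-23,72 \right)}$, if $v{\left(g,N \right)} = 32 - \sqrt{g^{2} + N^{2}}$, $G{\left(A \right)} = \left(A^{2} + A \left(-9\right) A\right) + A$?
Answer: $-36414 - \sqrt{5713} \approx -36490.0$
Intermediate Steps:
$G{\left(A \right)} = A - 8 A^{2}$ ($G{\left(A \right)} = \left(A^{2} + - 9 A A\right) + A = \left(A^{2} - 9 A^{2}\right) + A = - 8 A^{2} + A = A - 8 A^{2}$)
$v{\left(g,N \right)} = 32 - \sqrt{N^{2} + g^{2}}$
$\left(\left(-4214 + G{\left(-76 \right)}\right) + 14052\right) + v{\left(-23,72 \right)} = \left(\left(-4214 - 76 \left(1 - -608\right)\right) + 14052\right) + \left(32 - \sqrt{72^{2} + \left(-23\right)^{2}}\right) = \left(\left(-4214 - 76 \left(1 + 608\right)\right) + 14052\right) + \left(32 - \sqrt{5184 + 529}\right) = \left(\left(-4214 - 46284\right) + 14052\right) + \left(32 - \sqrt{5713}\right) = \left(-50498 + 14052\right) + \left(32 - \sqrt{5713}\right) = -36446 + \left(32 - \sqrt{5713}\right) = -36414 - \sqrt{5713}$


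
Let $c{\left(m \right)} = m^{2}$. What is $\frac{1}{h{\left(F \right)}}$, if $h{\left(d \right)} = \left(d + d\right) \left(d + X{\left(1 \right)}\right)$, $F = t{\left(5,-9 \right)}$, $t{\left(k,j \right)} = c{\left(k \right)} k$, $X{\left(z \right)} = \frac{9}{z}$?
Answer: $\frac{1}{33500} \approx 2.9851 \cdot 10^{-5}$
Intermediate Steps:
$t{\left(k,j \right)} = k^{3}$ ($t{\left(k,j \right)} = k^{2} k = k^{3}$)
$F = 125$ ($F = 5^{3} = 125$)
$h{\left(d \right)} = 2 d \left(9 + d\right)$ ($h{\left(d \right)} = \left(d + d\right) \left(d + \frac{9}{1}\right) = 2 d \left(d + 9 \cdot 1\right) = 2 d \left(d + 9\right) = 2 d \left(9 + d\right)$)
$\frac{1}{h{\left(F \right)}} = \frac{1}{2 \cdot 125 \left(9 + 125\right)} = \frac{1}{2 \cdot 125 \cdot 134} = \frac{1}{33500}$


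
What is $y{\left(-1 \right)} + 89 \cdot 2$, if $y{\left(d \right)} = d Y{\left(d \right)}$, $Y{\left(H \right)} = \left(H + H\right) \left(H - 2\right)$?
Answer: $172$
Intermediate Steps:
$Y{\left(H \right)} = 2 H \left(-2 + H\right)$
$y{\left(d \right)} = 2 d^{2} \left(-2 + d\right)$ ($y{\left(d \right)} = d 2 d \left(-2 + d\right) = 2 d^{2} \left(-2 + d\right)$)
$y{\left(-1 \right)} + 89 \cdot 2 = 2 \left(-1\right)^{2} \left(-2 - 1\right) + 89 \cdot 2 = 2 \cdot 1 \left(-3\right) + 178 = -6 + 178 = 172$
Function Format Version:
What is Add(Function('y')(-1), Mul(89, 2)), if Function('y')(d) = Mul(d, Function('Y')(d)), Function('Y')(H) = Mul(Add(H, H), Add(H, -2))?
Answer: 172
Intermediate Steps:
Function('Y')(H) = Mul(2, H, Add(-2, H)) (Function('Y')(H) = Mul(Mul(2, H), Add(-2, H)) = Mul(2, H, Add(-2, H)))
Function('y')(d) = Mul(2, Pow(d, 2), Add(-2, d)) (Function('y')(d) = Mul(d, Mul(2, d, Add(-2, d))) = Mul(2, Pow(d, 2), Add(-2, d)))
Add(Function('y')(-1), Mul(89, 2)) = Add(Mul(2, Pow(-1, 2), Add(-2, -1)), Mul(89, 2)) = Add(Mul(2, 1, -3), 178) = Add(-6, 178) = 172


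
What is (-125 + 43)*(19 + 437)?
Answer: -37392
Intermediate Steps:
(-125 + 43)*(19 + 437) = -82*456 = -37392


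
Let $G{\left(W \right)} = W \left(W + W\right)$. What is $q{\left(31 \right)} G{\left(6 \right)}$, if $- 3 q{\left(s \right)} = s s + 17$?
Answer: $-23472$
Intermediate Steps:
$G{\left(W \right)} = 2 W^{2}$ ($G{\left(W \right)} = W 2 W = 2 W^{2}$)
$q{\left(s \right)} = - \frac{17}{3} - \frac{s^{2}}{3}$ ($q{\left(s \right)} = - \frac{s s + 17}{3} = - \frac{s^{2} + 17}{3} = - \frac{17 + s^{2}}{3} = - \frac{17}{3} - \frac{s^{2}}{3}$)
$q{\left(31 \right)} G{\left(6 \right)} = \left(- \frac{17}{3} - \frac{31^{2}}{3}\right) 2 \cdot 6^{2} = \left(- \frac{17}{3} - \frac{961}{3}\right) 2 \cdot 36 = \left(- \frac{17}{3} - \frac{961}{3}\right) 72 = \left(-326\right) 72 = -23472$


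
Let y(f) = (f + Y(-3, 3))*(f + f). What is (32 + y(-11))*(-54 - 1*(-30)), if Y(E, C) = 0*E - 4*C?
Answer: -12912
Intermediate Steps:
Y(E, C) = -4*C (Y(E, C) = 0 - 4*C = -4*C)
y(f) = 2*f*(-12 + f) (y(f) = (f - 4*3)*(f + f) = (f - 12)*(2*f) = (-12 + f)*(2*f) = 2*f*(-12 + f))
(32 + y(-11))*(-54 - 1*(-30)) = (32 + 2*(-11)*(-12 - 11))*(-54 - 1*(-30)) = (32 + 2*(-11)*(-23))*(-54 + 30) = (32 + 506)*(-24) = 538*(-24) = -12912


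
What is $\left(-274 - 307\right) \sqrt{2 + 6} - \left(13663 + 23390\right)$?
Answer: $-37053 - 1162 \sqrt{2} \approx -38696.0$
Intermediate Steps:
$\left(-274 - 307\right) \sqrt{2 + 6} - \left(13663 + 23390\right) = \left(-274 - 307\right) \sqrt{8} - 37053 = - 581 \cdot 2 \sqrt{2} - 37053 = - 1162 \sqrt{2} - 37053 = -37053 - 1162 \sqrt{2}$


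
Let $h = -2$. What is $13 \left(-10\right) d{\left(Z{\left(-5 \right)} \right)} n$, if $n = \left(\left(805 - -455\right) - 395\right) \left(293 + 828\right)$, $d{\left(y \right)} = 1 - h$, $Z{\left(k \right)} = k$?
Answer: $-378169350$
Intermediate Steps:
$d{\left(y \right)} = 3$ ($d{\left(y \right)} = 1 - -2 = 1 + 2 = 3$)
$n = 969665$ ($n = \left(\left(805 + 455\right) - 395\right) 1121 = \left(1260 - 395\right) 1121 = 865 \cdot 1121 = 969665$)
$13 \left(-10\right) d{\left(Z{\left(-5 \right)} \right)} n = 13 \left(-10\right) 3 \cdot 969665 = \left(-130\right) 3 \cdot 969665 = \left(-390\right) 969665 = -378169350$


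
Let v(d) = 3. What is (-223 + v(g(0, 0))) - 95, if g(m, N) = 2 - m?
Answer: -315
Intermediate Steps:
(-223 + v(g(0, 0))) - 95 = (-223 + 3) - 95 = -220 - 95 = -315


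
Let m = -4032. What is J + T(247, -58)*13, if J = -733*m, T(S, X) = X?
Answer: 2954702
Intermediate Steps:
J = 2955456 (J = -733*(-4032) = 2955456)
J + T(247, -58)*13 = 2955456 - 58*13 = 2955456 - 754 = 2954702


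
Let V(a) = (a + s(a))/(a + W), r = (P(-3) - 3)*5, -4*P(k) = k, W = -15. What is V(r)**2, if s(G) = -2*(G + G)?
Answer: 81/49 ≈ 1.6531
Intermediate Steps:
s(G) = -4*G
P(k) = -k/4
r = -45/4 (r = (-1/4*(-3) - 3)*5 = (3/4 - 3)*5 = -9/4*5 = -45/4 ≈ -11.250)
V(a) = -3*a/(-15 + a) (V(a) = (a - 4*a)/(a - 15) = (-3*a)/(-15 + a) = -3*a/(-15 + a))
V(r)**2 = (-3*(-45/4)/(-15 - 45/4))**2 = (-3*(-45/4)/(-105/4))**2 = (-3*(-45/4)*(-4/105))**2 = (-9/7)**2 = 81/49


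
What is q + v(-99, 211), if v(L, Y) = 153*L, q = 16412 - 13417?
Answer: -12152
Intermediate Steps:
q = 2995
q + v(-99, 211) = 2995 + 153*(-99) = 2995 - 15147 = -12152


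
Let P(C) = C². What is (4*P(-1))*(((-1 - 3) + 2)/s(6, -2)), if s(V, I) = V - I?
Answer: -1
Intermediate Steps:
(4*P(-1))*(((-1 - 3) + 2)/s(6, -2)) = (4*(-1)²)*(((-1 - 3) + 2)/(6 - 1*(-2))) = (4*1)*((-4 + 2)/(6 + 2)) = 4*(-2/8) = 4*(-2*⅛) = 4*(-¼) = -1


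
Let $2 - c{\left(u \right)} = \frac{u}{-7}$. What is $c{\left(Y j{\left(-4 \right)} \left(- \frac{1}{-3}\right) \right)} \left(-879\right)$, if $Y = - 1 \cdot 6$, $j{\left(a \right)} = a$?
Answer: $- \frac{19338}{7} \approx -2762.6$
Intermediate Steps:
$Y = -6$ ($Y = \left(-1\right) 6 = -6$)
$c{\left(u \right)} = 2 + \frac{u}{7}$ ($c{\left(u \right)} = 2 - \frac{u}{-7} = 2 - u \left(- \frac{1}{7}\right) = 2 - - \frac{u}{7} = 2 + \frac{u}{7}$)
$c{\left(Y j{\left(-4 \right)} \left(- \frac{1}{-3}\right) \right)} \left(-879\right) = \left(2 + \frac{\left(-6\right) \left(-4\right) \left(- \frac{1}{-3}\right)}{7}\right) \left(-879\right) = \left(2 + \frac{24 \left(\left(-1\right) \left(- \frac{1}{3}\right)\right)}{7}\right) \left(-879\right) = \left(2 + \frac{24 \cdot \frac{1}{3}}{7}\right) \left(-879\right) = \left(2 + \frac{1}{7} \cdot 8\right) \left(-879\right) = \left(2 + \frac{8}{7}\right) \left(-879\right) = \frac{22}{7} \left(-879\right) = - \frac{19338}{7}$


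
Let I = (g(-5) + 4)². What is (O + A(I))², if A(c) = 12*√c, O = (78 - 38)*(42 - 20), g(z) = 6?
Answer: 1000000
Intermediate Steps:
O = 880 (O = 40*22 = 880)
I = 100 (I = (6 + 4)² = 10² = 100)
(O + A(I))² = (880 + 12*√100)² = (880 + 12*10)² = (880 + 120)² = 1000² = 1000000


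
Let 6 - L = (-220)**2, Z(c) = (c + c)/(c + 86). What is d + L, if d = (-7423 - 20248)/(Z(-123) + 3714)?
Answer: -6663135443/137664 ≈ -48401.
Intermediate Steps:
Z(c) = 2*c/(86 + c) (Z(c) = (2*c)/(86 + c) = 2*c/(86 + c))
d = -1023827/137664 (d = (-7423 - 20248)/(2*(-123)/(86 - 123) + 3714) = -27671/(2*(-123)/(-37) + 3714) = -27671/(2*(-123)*(-1/37) + 3714) = -27671/(246/37 + 3714) = -27671/137664/37 = -27671*37/137664 = -1023827/137664 ≈ -7.4371)
L = -48394 (L = 6 - 1*(-220)**2 = 6 - 1*48400 = 6 - 48400 = -48394)
d + L = -1023827/137664 - 48394 = -6663135443/137664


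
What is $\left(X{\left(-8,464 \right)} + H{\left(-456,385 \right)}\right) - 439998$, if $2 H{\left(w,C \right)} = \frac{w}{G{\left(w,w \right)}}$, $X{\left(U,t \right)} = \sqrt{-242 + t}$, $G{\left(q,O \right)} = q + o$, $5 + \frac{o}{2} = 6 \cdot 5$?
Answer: $- \frac{89319480}{203} + \sqrt{222} \approx -4.3998 \cdot 10^{5}$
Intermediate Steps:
$o = 50$ ($o = -10 + 2 \cdot 6 \cdot 5 = -10 + 2 \cdot 30 = -10 + 60 = 50$)
$G{\left(q,O \right)} = 50 + q$ ($G{\left(q,O \right)} = q + 50 = 50 + q$)
$H{\left(w,C \right)} = \frac{w}{2 \left(50 + w\right)}$ ($H{\left(w,C \right)} = \frac{w \frac{1}{50 + w}}{2} = \frac{w}{2 \left(50 + w\right)}$)
$\left(X{\left(-8,464 \right)} + H{\left(-456,385 \right)}\right) - 439998 = \left(\sqrt{-242 + 464} + \frac{1}{2} \left(-456\right) \frac{1}{50 - 456}\right) - 439998 = \left(\sqrt{222} + \frac{1}{2} \left(-456\right) \frac{1}{-406}\right) - 439998 = \left(\sqrt{222} + \frac{1}{2} \left(-456\right) \left(- \frac{1}{406}\right)\right) - 439998 = \left(\sqrt{222} + \frac{114}{203}\right) - 439998 = \left(\frac{114}{203} + \sqrt{222}\right) - 439998 = - \frac{89319480}{203} + \sqrt{222}$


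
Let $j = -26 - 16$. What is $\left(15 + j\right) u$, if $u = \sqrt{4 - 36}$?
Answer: $- 108 i \sqrt{2} \approx - 152.74 i$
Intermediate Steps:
$u = 4 i \sqrt{2}$ ($u = \sqrt{-32} = 4 i \sqrt{2} \approx 5.6569 i$)
$j = -42$ ($j = -26 - 16 = -42$)
$\left(15 + j\right) u = \left(15 - 42\right) 4 i \sqrt{2} = - 27 \cdot 4 i \sqrt{2} = - 108 i \sqrt{2}$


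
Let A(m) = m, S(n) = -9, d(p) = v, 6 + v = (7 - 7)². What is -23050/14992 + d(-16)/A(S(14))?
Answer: -19583/22488 ≈ -0.87082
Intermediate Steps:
v = -6 (v = -6 + (7 - 7)² = -6 + 0² = -6 + 0 = -6)
d(p) = -6
-23050/14992 + d(-16)/A(S(14)) = -23050/14992 - 6/(-9) = -23050*1/14992 - 6*(-⅑) = -11525/7496 + ⅔ = -19583/22488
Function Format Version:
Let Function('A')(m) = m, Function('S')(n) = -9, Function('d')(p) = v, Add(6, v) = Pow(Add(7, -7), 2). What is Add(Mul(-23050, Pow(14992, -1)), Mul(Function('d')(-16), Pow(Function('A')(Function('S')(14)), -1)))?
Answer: Rational(-19583, 22488) ≈ -0.87082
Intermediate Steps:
v = -6 (v = Add(-6, Pow(Add(7, -7), 2)) = Add(-6, Pow(0, 2)) = Add(-6, 0) = -6)
Function('d')(p) = -6
Add(Mul(-23050, Pow(14992, -1)), Mul(Function('d')(-16), Pow(Function('A')(Function('S')(14)), -1))) = Add(Mul(-23050, Pow(14992, -1)), Mul(-6, Pow(-9, -1))) = Add(Mul(-23050, Rational(1, 14992)), Mul(-6, Rational(-1, 9))) = Add(Rational(-11525, 7496), Rational(2, 3)) = Rational(-19583, 22488)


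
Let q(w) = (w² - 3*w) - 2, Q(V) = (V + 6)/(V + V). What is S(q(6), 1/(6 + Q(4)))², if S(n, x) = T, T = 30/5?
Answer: 36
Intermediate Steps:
Q(V) = (6 + V)/(2*V) (Q(V) = (6 + V)/((2*V)) = (6 + V)*(1/(2*V)) = (6 + V)/(2*V))
T = 6 (T = 30*(⅕) = 6)
q(w) = -2 + w² - 3*w
S(n, x) = 6
S(q(6), 1/(6 + Q(4)))² = 6² = 36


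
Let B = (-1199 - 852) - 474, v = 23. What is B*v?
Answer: -58075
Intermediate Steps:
B = -2525 (B = -2051 - 474 = -2525)
B*v = -2525*23 = -58075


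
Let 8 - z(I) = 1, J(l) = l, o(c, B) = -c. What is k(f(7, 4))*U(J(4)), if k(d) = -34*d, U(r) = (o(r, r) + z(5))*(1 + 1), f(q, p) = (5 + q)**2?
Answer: -29376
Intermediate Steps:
z(I) = 7 (z(I) = 8 - 1*1 = 8 - 1 = 7)
U(r) = 14 - 2*r (U(r) = (-r + 7)*(1 + 1) = (7 - r)*2 = 14 - 2*r)
k(f(7, 4))*U(J(4)) = (-34*(5 + 7)**2)*(14 - 2*4) = (-34*12**2)*(14 - 8) = -34*144*6 = -4896*6 = -29376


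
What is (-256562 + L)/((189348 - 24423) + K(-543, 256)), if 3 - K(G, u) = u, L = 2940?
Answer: -126811/82336 ≈ -1.5402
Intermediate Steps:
K(G, u) = 3 - u
(-256562 + L)/((189348 - 24423) + K(-543, 256)) = (-256562 + 2940)/((189348 - 24423) + (3 - 1*256)) = -253622/(164925 + (3 - 256)) = -253622/(164925 - 253) = -253622/164672 = -253622*1/164672 = -126811/82336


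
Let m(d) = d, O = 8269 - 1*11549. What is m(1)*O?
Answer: -3280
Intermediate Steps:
O = -3280 (O = 8269 - 11549 = -3280)
m(1)*O = 1*(-3280) = -3280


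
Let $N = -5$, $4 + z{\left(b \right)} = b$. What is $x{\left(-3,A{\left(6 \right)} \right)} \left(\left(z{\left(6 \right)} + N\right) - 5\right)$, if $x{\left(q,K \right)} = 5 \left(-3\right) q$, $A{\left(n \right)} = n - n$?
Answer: $-360$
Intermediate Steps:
$z{\left(b \right)} = -4 + b$
$A{\left(n \right)} = 0$
$x{\left(q,K \right)} = - 15 q$
$x{\left(-3,A{\left(6 \right)} \right)} \left(\left(z{\left(6 \right)} + N\right) - 5\right) = \left(-15\right) \left(-3\right) \left(\left(\left(-4 + 6\right) - 5\right) - 5\right) = 45 \left(\left(2 - 5\right) - 5\right) = 45 \left(-3 - 5\right) = 45 \left(-8\right) = -360$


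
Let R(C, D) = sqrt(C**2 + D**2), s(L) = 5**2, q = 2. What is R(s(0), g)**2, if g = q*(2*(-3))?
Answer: 769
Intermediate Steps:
s(L) = 25
g = -12 (g = 2*(2*(-3)) = 2*(-6) = -12)
R(s(0), g)**2 = (sqrt(25**2 + (-12)**2))**2 = (sqrt(625 + 144))**2 = (sqrt(769))**2 = 769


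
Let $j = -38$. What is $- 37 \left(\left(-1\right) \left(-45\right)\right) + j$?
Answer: $-1703$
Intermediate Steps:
$- 37 \left(\left(-1\right) \left(-45\right)\right) + j = - 37 \left(\left(-1\right) \left(-45\right)\right) - 38 = \left(-37\right) 45 - 38 = -1665 - 38 = -1703$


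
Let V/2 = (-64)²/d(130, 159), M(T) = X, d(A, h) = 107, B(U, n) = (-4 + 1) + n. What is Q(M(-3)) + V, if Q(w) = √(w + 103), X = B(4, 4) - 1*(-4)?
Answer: 8192/107 + 6*√3 ≈ 86.953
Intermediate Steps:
B(U, n) = -3 + n
X = 5 (X = (-3 + 4) - 1*(-4) = 1 + 4 = 5)
M(T) = 5
Q(w) = √(103 + w)
V = 8192/107 (V = 2*((-64)²/107) = 2*(4096*(1/107)) = 2*(4096/107) = 8192/107 ≈ 76.561)
Q(M(-3)) + V = √(103 + 5) + 8192/107 = √108 + 8192/107 = 6*√3 + 8192/107 = 8192/107 + 6*√3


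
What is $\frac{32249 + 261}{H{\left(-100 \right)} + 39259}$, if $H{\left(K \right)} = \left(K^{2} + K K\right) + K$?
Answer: $\frac{32510}{59159} \approx 0.54954$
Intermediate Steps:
$H{\left(K \right)} = K + 2 K^{2}$ ($H{\left(K \right)} = \left(K^{2} + K^{2}\right) + K = 2 K^{2} + K = K + 2 K^{2}$)
$\frac{32249 + 261}{H{\left(-100 \right)} + 39259} = \frac{32249 + 261}{- 100 \left(1 + 2 \left(-100\right)\right) + 39259} = \frac{32510}{- 100 \left(1 - 200\right) + 39259} = \frac{32510}{\left(-100\right) \left(-199\right) + 39259} = \frac{32510}{19900 + 39259} = \frac{32510}{59159}$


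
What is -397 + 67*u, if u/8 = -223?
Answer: -119925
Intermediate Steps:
u = -1784 (u = 8*(-223) = -1784)
-397 + 67*u = -397 + 67*(-1784) = -397 - 119528 = -119925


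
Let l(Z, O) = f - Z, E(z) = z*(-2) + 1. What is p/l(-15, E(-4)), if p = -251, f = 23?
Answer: -251/38 ≈ -6.6053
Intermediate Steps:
E(z) = 1 - 2*z (E(z) = -2*z + 1 = 1 - 2*z)
l(Z, O) = 23 - Z
p/l(-15, E(-4)) = -251/(23 - 1*(-15)) = -251/(23 + 15) = -251/38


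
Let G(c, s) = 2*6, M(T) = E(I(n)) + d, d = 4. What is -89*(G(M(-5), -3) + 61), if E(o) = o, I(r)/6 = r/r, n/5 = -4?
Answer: -6497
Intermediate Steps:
n = -20 (n = 5*(-4) = -20)
I(r) = 6 (I(r) = 6*(r/r) = 6*1 = 6)
M(T) = 10 (M(T) = 6 + 4 = 10)
G(c, s) = 12
-89*(G(M(-5), -3) + 61) = -89*(12 + 61) = -89*73 = -6497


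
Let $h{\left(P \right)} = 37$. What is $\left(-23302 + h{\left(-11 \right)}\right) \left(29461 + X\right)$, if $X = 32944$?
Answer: $-1451852325$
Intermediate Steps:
$\left(-23302 + h{\left(-11 \right)}\right) \left(29461 + X\right) = \left(-23302 + 37\right) \left(29461 + 32944\right) = \left(-23265\right) 62405 = -1451852325$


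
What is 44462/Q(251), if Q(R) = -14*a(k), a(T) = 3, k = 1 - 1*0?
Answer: -22231/21 ≈ -1058.6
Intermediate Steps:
k = 1 (k = 1 + 0 = 1)
Q(R) = -42 (Q(R) = -14*3 = -42)
44462/Q(251) = 44462/(-42) = 44462*(-1/42) = -22231/21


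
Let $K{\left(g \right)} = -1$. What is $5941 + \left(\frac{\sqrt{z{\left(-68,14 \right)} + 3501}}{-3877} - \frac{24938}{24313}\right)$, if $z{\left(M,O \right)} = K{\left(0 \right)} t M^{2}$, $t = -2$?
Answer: $\frac{144418595}{24313} - \frac{\sqrt{12749}}{3877} \approx 5939.9$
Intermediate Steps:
$z{\left(M,O \right)} = 2 M^{2}$ ($z{\left(M,O \right)} = \left(-1\right) \left(-2\right) M^{2} = 2 M^{2}$)
$5941 + \left(\frac{\sqrt{z{\left(-68,14 \right)} + 3501}}{-3877} - \frac{24938}{24313}\right) = 5941 - \left(\frac{24938}{24313} - \frac{\sqrt{2 \left(-68\right)^{2} + 3501}}{-3877}\right) = 5941 - \left(\frac{24938}{24313} - \sqrt{2 \cdot 4624 + 3501} \left(- \frac{1}{3877}\right)\right) = 5941 - \left(\frac{24938}{24313} - \sqrt{9248 + 3501} \left(- \frac{1}{3877}\right)\right) = 5941 - \left(\frac{24938}{24313} - \sqrt{12749} \left(- \frac{1}{3877}\right)\right) = 5941 - \left(\frac{24938}{24313} + \frac{\sqrt{12749}}{3877}\right) = \frac{144418595}{24313} - \frac{\sqrt{12749}}{3877}$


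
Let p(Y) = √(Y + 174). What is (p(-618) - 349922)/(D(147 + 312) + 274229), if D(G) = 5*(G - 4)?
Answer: -174961/138252 + I*√111/138252 ≈ -1.2655 + 7.6206e-5*I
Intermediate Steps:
p(Y) = √(174 + Y)
D(G) = -20 + 5*G (D(G) = 5*(-4 + G) = -20 + 5*G)
(p(-618) - 349922)/(D(147 + 312) + 274229) = (√(174 - 618) - 349922)/((-20 + 5*(147 + 312)) + 274229) = (√(-444) - 349922)/((-20 + 5*459) + 274229) = (2*I*√111 - 349922)/((-20 + 2295) + 274229) = (-349922 + 2*I*√111)/(2275 + 274229) = (-349922 + 2*I*√111)/276504 = (-349922 + 2*I*√111)*(1/276504) = -174961/138252 + I*√111/138252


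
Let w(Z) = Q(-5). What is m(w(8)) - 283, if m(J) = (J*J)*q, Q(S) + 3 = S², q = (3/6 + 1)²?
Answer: 806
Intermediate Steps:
q = 9/4 (q = (3*(⅙) + 1)² = (½ + 1)² = (3/2)² = 9/4 ≈ 2.2500)
Q(S) = -3 + S²
w(Z) = 22 (w(Z) = -3 + (-5)² = -3 + 25 = 22)
m(J) = 9*J²/4 (m(J) = (J*J)*(9/4) = J²*(9/4) = 9*J²/4)
m(w(8)) - 283 = (9/4)*22² - 283 = (9/4)*484 - 283 = 1089 - 283 = 806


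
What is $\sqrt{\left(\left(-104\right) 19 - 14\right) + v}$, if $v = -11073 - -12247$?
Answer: $4 i \sqrt{51} \approx 28.566 i$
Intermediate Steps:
$v = 1174$ ($v = -11073 + 12247 = 1174$)
$\sqrt{\left(\left(-104\right) 19 - 14\right) + v} = \sqrt{\left(\left(-104\right) 19 - 14\right) + 1174} = \sqrt{\left(-1976 - 14\right) + 1174} = \sqrt{-1990 + 1174} = \sqrt{-816} = 4 i \sqrt{51}$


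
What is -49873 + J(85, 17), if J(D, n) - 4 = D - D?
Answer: -49869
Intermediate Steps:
J(D, n) = 4 (J(D, n) = 4 + (D - D) = 4 + 0 = 4)
-49873 + J(85, 17) = -49873 + 4 = -49869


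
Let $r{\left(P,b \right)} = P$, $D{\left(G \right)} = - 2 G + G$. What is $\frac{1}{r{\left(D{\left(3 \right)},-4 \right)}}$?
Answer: $- \frac{1}{3} \approx -0.33333$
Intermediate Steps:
$D{\left(G \right)} = - G$
$\frac{1}{r{\left(D{\left(3 \right)},-4 \right)}} = \frac{1}{\left(-1\right) 3} = \frac{1}{-3} = - \frac{1}{3}$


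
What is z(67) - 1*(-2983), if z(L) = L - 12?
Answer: 3038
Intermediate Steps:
z(L) = -12 + L
z(67) - 1*(-2983) = (-12 + 67) - 1*(-2983) = 55 + 2983 = 3038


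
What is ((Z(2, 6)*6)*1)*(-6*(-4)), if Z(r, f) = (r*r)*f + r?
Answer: 3744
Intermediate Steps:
Z(r, f) = r + f*r**2 (Z(r, f) = r**2*f + r = f*r**2 + r = r + f*r**2)
((Z(2, 6)*6)*1)*(-6*(-4)) = (((2*(1 + 6*2))*6)*1)*(-6*(-4)) = (((2*(1 + 12))*6)*1)*24 = (((2*13)*6)*1)*24 = ((26*6)*1)*24 = (156*1)*24 = 156*24 = 3744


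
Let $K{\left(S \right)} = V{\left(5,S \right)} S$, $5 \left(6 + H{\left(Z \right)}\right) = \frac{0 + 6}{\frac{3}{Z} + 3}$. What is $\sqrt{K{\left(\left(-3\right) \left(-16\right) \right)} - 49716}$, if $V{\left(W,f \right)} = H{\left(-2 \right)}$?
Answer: $\frac{2 i \sqrt{312285}}{5} \approx 223.53 i$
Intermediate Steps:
$H{\left(Z \right)} = -6 + \frac{6}{5 \left(3 + \frac{3}{Z}\right)}$ ($H{\left(Z \right)} = -6 + \frac{\left(0 + 6\right) \frac{1}{\frac{3}{Z} + 3}}{5} = -6 + \frac{6 \frac{1}{3 + \frac{3}{Z}}}{5} = -6 + \frac{6}{5 \left(3 + \frac{3}{Z}\right)}$)
$V{\left(W,f \right)} = - \frac{26}{5}$ ($V{\left(W,f \right)} = \frac{2 \left(-15 - -28\right)}{5 \left(1 - 2\right)} = \frac{2 \left(-15 + 28\right)}{5 \left(-1\right)} = \frac{2}{5} \left(-1\right) 13 = - \frac{26}{5}$)
$K{\left(S \right)} = - \frac{26 S}{5}$
$\sqrt{K{\left(\left(-3\right) \left(-16\right) \right)} - 49716} = \sqrt{- \frac{26 \left(\left(-3\right) \left(-16\right)\right)}{5} - 49716} = \sqrt{\left(- \frac{26}{5}\right) 48 - 49716} = \sqrt{- \frac{1248}{5} - 49716} = \sqrt{- \frac{249828}{5}} = \frac{2 i \sqrt{312285}}{5}$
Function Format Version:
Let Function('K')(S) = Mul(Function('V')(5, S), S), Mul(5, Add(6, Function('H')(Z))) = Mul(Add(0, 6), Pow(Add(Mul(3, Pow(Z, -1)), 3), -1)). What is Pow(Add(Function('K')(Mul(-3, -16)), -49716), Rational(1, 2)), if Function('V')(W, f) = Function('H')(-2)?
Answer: Mul(Rational(2, 5), I, Pow(312285, Rational(1, 2))) ≈ Mul(223.53, I)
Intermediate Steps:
Function('H')(Z) = Add(-6, Mul(Rational(6, 5), Pow(Add(3, Mul(3, Pow(Z, -1))), -1))) (Function('H')(Z) = Add(-6, Mul(Rational(1, 5), Mul(Add(0, 6), Pow(Add(Mul(3, Pow(Z, -1)), 3), -1)))) = Add(-6, Mul(Rational(1, 5), Mul(6, Pow(Add(3, Mul(3, Pow(Z, -1))), -1)))) = Add(-6, Mul(Rational(6, 5), Pow(Add(3, Mul(3, Pow(Z, -1))), -1))))
Function('V')(W, f) = Rational(-26, 5) (Function('V')(W, f) = Mul(Rational(2, 5), Pow(Add(1, -2), -1), Add(-15, Mul(-14, -2))) = Mul(Rational(2, 5), Pow(-1, -1), Add(-15, 28)) = Mul(Rational(2, 5), -1, 13) = Rational(-26, 5))
Function('K')(S) = Mul(Rational(-26, 5), S)
Pow(Add(Function('K')(Mul(-3, -16)), -49716), Rational(1, 2)) = Pow(Add(Mul(Rational(-26, 5), Mul(-3, -16)), -49716), Rational(1, 2)) = Pow(Add(Mul(Rational(-26, 5), 48), -49716), Rational(1, 2)) = Pow(Add(Rational(-1248, 5), -49716), Rational(1, 2)) = Pow(Rational(-249828, 5), Rational(1, 2)) = Mul(Rational(2, 5), I, Pow(312285, Rational(1, 2)))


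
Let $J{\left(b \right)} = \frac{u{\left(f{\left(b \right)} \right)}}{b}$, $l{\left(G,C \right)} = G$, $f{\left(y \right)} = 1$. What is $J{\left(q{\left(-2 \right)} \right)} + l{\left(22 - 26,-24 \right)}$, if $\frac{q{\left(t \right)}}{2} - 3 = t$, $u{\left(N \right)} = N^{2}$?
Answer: $- \frac{7}{2} \approx -3.5$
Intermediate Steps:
$q{\left(t \right)} = 6 + 2 t$
$J{\left(b \right)} = \frac{1}{b}$ ($J{\left(b \right)} = \frac{1^{2}}{b} = 1 \frac{1}{b} = \frac{1}{b}$)
$J{\left(q{\left(-2 \right)} \right)} + l{\left(22 - 26,-24 \right)} = \frac{1}{6 + 2 \left(-2\right)} + \left(22 - 26\right) = \frac{1}{6 - 4} - 4 = \frac{1}{2} - 4 = - \frac{7}{2}$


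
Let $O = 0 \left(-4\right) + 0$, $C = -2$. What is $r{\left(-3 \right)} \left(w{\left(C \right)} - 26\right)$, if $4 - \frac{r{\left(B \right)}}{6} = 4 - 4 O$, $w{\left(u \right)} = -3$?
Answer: $0$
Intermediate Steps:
$O = 0$ ($O = 0 + 0 = 0$)
$r{\left(B \right)} = 0$ ($r{\left(B \right)} = 24 - 6 \left(4 - 0\right) = 24 - 6 \left(4 + 0\right) = 24 - 24 = 0$)
$r{\left(-3 \right)} \left(w{\left(C \right)} - 26\right) = 0 \left(-3 - 26\right) = 0 \left(-29\right) = 0$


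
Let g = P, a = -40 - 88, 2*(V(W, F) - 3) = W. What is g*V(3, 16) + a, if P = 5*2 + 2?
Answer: -74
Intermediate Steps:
V(W, F) = 3 + W/2
a = -128
P = 12 (P = 10 + 2 = 12)
g = 12
g*V(3, 16) + a = 12*(3 + (1/2)*3) - 128 = 12*(3 + 3/2) - 128 = 12*(9/2) - 128 = 54 - 128 = -74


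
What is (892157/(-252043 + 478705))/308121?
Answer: 892157/69839322102 ≈ 1.2774e-5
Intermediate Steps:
(892157/(-252043 + 478705))/308121 = (892157/226662)*(1/308121) = 892157/69839322102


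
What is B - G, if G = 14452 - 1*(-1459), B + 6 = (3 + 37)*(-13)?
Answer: -16437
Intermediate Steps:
B = -526 (B = -6 + (3 + 37)*(-13) = -6 + 40*(-13) = -6 - 520 = -526)
G = 15911 (G = 14452 + 1459 = 15911)
B - G = -526 - 1*15911 = -526 - 15911 = -16437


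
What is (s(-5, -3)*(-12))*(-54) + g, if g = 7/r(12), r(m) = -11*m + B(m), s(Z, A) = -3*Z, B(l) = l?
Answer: 1166393/120 ≈ 9719.9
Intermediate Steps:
r(m) = -10*m (r(m) = -11*m + m = -10*m)
g = -7/120 (g = 7/((-10*12)) = 7/(-120) = 7*(-1/120) = -7/120 ≈ -0.058333)
(s(-5, -3)*(-12))*(-54) + g = (-3*(-5)*(-12))*(-54) - 7/120 = (15*(-12))*(-54) - 7/120 = -180*(-54) - 7/120 = 9720 - 7/120 = 1166393/120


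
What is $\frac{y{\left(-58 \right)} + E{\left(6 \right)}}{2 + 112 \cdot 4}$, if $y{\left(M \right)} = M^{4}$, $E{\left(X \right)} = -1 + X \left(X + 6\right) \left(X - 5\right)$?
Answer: $\frac{3772189}{150} \approx 25148.0$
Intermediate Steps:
$E{\left(X \right)} = -1 + X \left(-5 + X\right) \left(6 + X\right)$ ($E{\left(X \right)} = -1 + X \left(6 + X\right) \left(-5 + X\right) = -1 + X \left(-5 + X\right) \left(6 + X\right)$)
$\frac{y{\left(-58 \right)} + E{\left(6 \right)}}{2 + 112 \cdot 4} = \frac{\left(-58\right)^{4} + \left(-1 + 6^{2} + 6^{3} - 180\right)}{2 + 112 \cdot 4} = \frac{11316496 + \left(-1 + 36 + 216 - 180\right)}{2 + 448} = \frac{11316496 + 71}{450} = 11316567 \cdot \frac{1}{450} = \frac{3772189}{150}$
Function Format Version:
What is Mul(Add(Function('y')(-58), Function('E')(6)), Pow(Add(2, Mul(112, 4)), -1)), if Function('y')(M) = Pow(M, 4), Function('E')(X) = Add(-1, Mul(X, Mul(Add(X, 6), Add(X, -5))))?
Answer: Rational(3772189, 150) ≈ 25148.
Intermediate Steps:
Function('E')(X) = Add(-1, Mul(X, Add(-5, X), Add(6, X))) (Function('E')(X) = Add(-1, Mul(X, Mul(Add(6, X), Add(-5, X)))) = Add(-1, Mul(X, Mul(Add(-5, X), Add(6, X)))) = Add(-1, Mul(X, Add(-5, X), Add(6, X))))
Mul(Add(Function('y')(-58), Function('E')(6)), Pow(Add(2, Mul(112, 4)), -1)) = Mul(Add(Pow(-58, 4), Add(-1, Pow(6, 2), Pow(6, 3), Mul(-30, 6))), Pow(Add(2, Mul(112, 4)), -1)) = Mul(Add(11316496, Add(-1, 36, 216, -180)), Pow(Add(2, 448), -1)) = Mul(Add(11316496, 71), Pow(450, -1)) = Mul(11316567, Rational(1, 450)) = Rational(3772189, 150)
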